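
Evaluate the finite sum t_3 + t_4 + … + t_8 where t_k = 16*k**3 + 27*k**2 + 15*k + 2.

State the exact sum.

Σ = 26472

t_(k+1)/t_k = (16*k**3 + 75*k**2 + 117*k + 60)/(16*k**3 + 27*k**2 + 15*k + 2).
Gosper form: A/B · C(k+1)/C(k) with A=1, B=1, C=k**3 + 27*k**2/16 + 15*k/16 + 1/8.
Set up (1)·f(k+1) − (1)·f(k) − (k**3 + 27*k**2/16 + 15*k/16 + 1/8) = 0.
d = 4 from the (0,0,3) case.
Solve for f: f(k) = k*(4*k**3 + k**2 - 2*k - 1)/16 (degree 4 ≤ 4).
Certificate R = B(k−1)f/C = k*(4*k**3 + k**2 - 2*k - 1)/(16*k**3 + 27*k**2 + 15*k + 2) gives s_k = k*(4*k**3 + k**2 - 2*k - 1).
Verify: 16*k**3 + 27*k**2 + 15*k + 2 matches t_k.
Evaluate s at k=9 and k=3: 26802 and 330; difference 26472.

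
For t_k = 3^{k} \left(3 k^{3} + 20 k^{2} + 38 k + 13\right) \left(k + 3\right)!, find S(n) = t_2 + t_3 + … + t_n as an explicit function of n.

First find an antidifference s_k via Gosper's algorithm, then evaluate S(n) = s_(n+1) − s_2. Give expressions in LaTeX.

S(n) = 3 \cdot 3^{n} n^{2} \left(n + 4\right)! + 9 \cdot 3^{n} n \left(n + 4\right)! + 3 \cdot 3^{n} \left(n + 4\right)! - 5400

Ratio r(k) = 3*(3*k**4 + 41*k**3 + 203*k**2 + 422*k + 296)/(3*k**3 + 20*k**2 + 38*k + 13).
Factor: A=3*k + 12; B=1; C=k**3 + 20*k**2/3 + 38*k/3 + 13/3.
Key eq: (3*k + 12)·f(k+1) = (1)·f(k) + (k**3 + 20*k**2/3 + 38*k/3 + 13/3).
deg f ≤ 2 (via 1,0,3).
Solving with deg f ≤ 2: f(k) = (k**2 + k - 1)/3.
R(k) = B(k−1)·f(k)/C(k) = (k**2 + k - 1)/(3*k**3 + 20*k**2 + 38*k + 13); s_k = R·t_k = 3**k*(k**2 + k - 1)*factorial(k + 3).
s_(k+1) − s_k = 3**k*(3*k**3 + 20*k**2 + 38*k + 13)*factorial(k + 3) = t_k.
Telescope: S(n) = s_(n+1) − s_(2) = 3**(n + 1)*(n**2 + 3*n + 1)*factorial(n + 4) − (5400) = 3*3**n*n**2*factorial(n + 4) + 9*3**n*n*factorial(n + 4) + 3*3**n*factorial(n + 4) - 5400.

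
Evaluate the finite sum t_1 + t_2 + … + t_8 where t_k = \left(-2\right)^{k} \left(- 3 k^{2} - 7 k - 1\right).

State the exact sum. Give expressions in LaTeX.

t_(k+1)/t_k = 2*(-3*k**2 - 13*k - 11)/(3*k**2 + 7*k + 1).
So A=-2 and B=1, with C=k**2 + 7*k/3 + 1/3.
f must satisfy (-2)·f(k+1) − (1)·f(k) = k**2 + 7*k/3 + 1/3.
d = 2 from the (0,0,2) case.
A polynomial solution: f(k) = -(k**2 + k - 1)/3.
Certificate R = B(k−1)f/C = -(k**2 + k - 1)/(3*k**2 + 7*k + 1) gives s_k = (-2)**k*(k**2 + k - 1).
Δs = (-2)**k*(-3*k**2 - 7*k - 1), as required.
Evaluate s at k=9 and k=1: -45568 and -2; difference -45566.

Σ = -45566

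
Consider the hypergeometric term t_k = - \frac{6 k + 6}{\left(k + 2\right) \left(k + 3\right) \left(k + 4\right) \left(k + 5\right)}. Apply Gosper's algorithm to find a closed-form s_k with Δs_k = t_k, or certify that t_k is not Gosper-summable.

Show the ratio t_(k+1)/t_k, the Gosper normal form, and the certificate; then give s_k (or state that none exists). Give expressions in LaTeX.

t_(k+1)/t_k = (k + 2)**2/((k + 1)*(k + 6)).
Gosper form: A/B · C(k+1)/C(k) with A=k + 2, B=k + 6, C=k + 1.
Solve (k + 2)·f(k+1) − (k + 5)·f(k) = k + 1.
d = 3 from the (1,1,1) case.
Match coefficients ⇒ f(k) = k*(k + 1)*(k + 8)/36.
R(k) = B(k−1)·f(k)/C(k) = k*(k + 5)*(k + 8)/36; s_k = R·t_k = -k*(k**2 + 9*k + 8)/(6*(k + 2)*(k + 3)*(k + 4)).
s_(k+1) − s_k = 6*(-k - 1)/(k**4 + 14*k**3 + 71*k**2 + 154*k + 120) = t_k.

s_k = - \frac{k \left(k^{2} + 9 k + 8\right)}{6 \left(k + 2\right) \left(k + 3\right) \left(k + 4\right)}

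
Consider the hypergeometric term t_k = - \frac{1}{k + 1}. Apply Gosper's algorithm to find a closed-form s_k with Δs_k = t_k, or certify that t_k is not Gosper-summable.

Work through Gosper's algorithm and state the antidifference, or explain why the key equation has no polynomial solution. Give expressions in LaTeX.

t_(k+1)/t_k = (k + 1)/(k + 2).
Take A(k)=k + 1, B(k)=k + 2, C(k)=1.
Solve (k + 1)·f(k+1) − (k + 1)·f(k) = 1.
Bound: deg f ≤ 0.
Write f(k) = c0. Then LHS − RHS = -1, requiring -1 = 0: contradictory. No certificate.

no hypergeometric antidifference exists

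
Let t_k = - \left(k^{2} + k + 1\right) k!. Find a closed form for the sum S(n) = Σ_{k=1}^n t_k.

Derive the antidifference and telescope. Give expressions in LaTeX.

r(k) = (k + 1)*(k + (k + 1)**2 + 2)/(k**2 + k + 1) after simplifying.
Gosper form: A/B · C(k+1)/C(k) with A=k + 1, B=1, C=k**2 + k + 1.
Need (k + 1)·f(k+1) − (1)·f(k) = k**2 + k + 1.
Degrees (1,0,2) ⇒ d ≤ 1.
Match coefficients ⇒ f(k) = k.
Then R = B(k−1)f/C = k/(k**2 + k + 1), so s_k = R(k)·t_k = -k*factorial(k).
s_(k+1) − s_k = -(k**2 + k + 1)*factorial(k) = t_k.
Telescope: S(n) = s_(n+1) − s_(1) = -(n + 1)*factorial(n + 1) − (-1) = -n**2*factorial(n) - 2*n*factorial(n) - factorial(n) + 1.

S(n) = - n^{2} n! - 2 n n! - n! + 1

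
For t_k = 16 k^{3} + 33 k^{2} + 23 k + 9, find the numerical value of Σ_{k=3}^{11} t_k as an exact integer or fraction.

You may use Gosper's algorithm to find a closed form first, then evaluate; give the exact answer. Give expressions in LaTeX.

t_(k+1)/t_k = (16*k**3 + 81*k**2 + 137*k + 81)/(16*k**3 + 33*k**2 + 23*k + 9).
Take A(k)=1, B(k)=1, C(k)=k**3 + 33*k**2/16 + 23*k/16 + 9/16.
Key eq: (1)·f(k+1) = (1)·f(k) + (k**3 + 33*k**2/16 + 23*k/16 + 9/16).
From deg A=0, deg B=0, deg C=3: d=4.
Solve for f: f(k) = k*(4*k**3 + 3*k**2 - k + 3)/16 (degree 4 ≤ 4).
Certificate R = B(k−1)f/C = k*(4*k**3 + 3*k**2 - k + 3)/(16*k**3 + 33*k**2 + 23*k + 9) gives s_k = k*(4*k**3 + 3*k**2 - k + 3).
Δs = 16*k**3 + 33*k**2 + 23*k + 9, as required.
Σ_(k=3)^(11) t_k = s_(12) − s_(3) = 88020 − (405) = 87615.

Σ = 87615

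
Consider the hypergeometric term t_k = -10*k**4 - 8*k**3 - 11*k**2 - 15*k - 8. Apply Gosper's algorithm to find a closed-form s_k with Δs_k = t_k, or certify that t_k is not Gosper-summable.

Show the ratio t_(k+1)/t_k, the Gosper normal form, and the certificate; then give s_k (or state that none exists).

s_k = k*(-2*k**4 + 3*k**3 - 3*k**2 - 4*k - 2)

Ratio r(k) = (10*k**4 + 48*k**3 + 95*k**2 + 101*k + 52)/(10*k**4 + 8*k**3 + 11*k**2 + 15*k + 8).
Gosper form: A/B · C(k+1)/C(k) with A=1, B=1, C=k**4 + 4*k**3/5 + 11*k**2/10 + 3*k/2 + 4/5.
Set up (1)·f(k+1) − (1)·f(k) − (k**4 + 4*k**3/5 + 11*k**2/10 + 3*k/2 + 4/5) = 0.
deg f ≤ 5 (via 0,0,4).
A polynomial solution: f(k) = k*(2*k**4 - 3*k**3 + 3*k**2 + 4*k + 2)/10.
So s_k = (B(k−1)f/C)·t_k = (k*(2*k**4 - 3*k**3 + 3*k**2 + 4*k + 2)/(10*k**4 + 8*k**3 + 11*k**2 + 15*k + 8))·t_k = k*(-2*k**4 + 3*k**3 - 3*k**2 - 4*k - 2).
Verify: -10*k**4 - 8*k**3 - 11*k**2 - 15*k - 8 matches t_k.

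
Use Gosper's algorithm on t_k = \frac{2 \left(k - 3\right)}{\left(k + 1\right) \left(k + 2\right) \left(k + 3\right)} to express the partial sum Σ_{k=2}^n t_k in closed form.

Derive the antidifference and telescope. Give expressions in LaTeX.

S(n) = \frac{n^{2} - 7 n + 6}{6 \left(n^{2} + 5 n + 6\right)}

The ratio is (k - 2)*(k + 1)/((k - 3)*(k + 4)).
Take A(k)=k + 1, B(k)=k + 4, C(k)=k - 3.
Key eq: (k + 1)·f(k+1) = (k + 3)·f(k) + (k - 3).
From deg A=1, deg B=1, deg C=1: d=2.
Solve for f: f(k) = -k*(k + 5)/2 (degree 2 ≤ 2).
R(k) = B(k−1)·f(k)/C(k) = -k*(k + 3)*(k + 5)/(2*(k - 3)); s_k = R·t_k = k*(-k - 5)/((k + 1)*(k + 2)).
s_(k+1) − s_k = 2*(k - 3)/(k**3 + 6*k**2 + 11*k + 6) = t_k.
Evaluate: s_(n+1) = (-n**2 - 7*n - 6)/(n**2 + 5*n + 6); subtract s_(2) = -7/6 ⇒ S(n) = (n**2 - 7*n + 6)/(6*(n**2 + 5*n + 6)).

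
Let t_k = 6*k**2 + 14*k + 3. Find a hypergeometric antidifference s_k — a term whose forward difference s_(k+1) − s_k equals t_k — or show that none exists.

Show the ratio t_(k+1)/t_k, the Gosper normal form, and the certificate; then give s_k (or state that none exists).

s_k = k*(2*k**2 + 4*k - 3)

Ratio r(k) = (6*k**2 + 26*k + 23)/(6*k**2 + 14*k + 3).
Gosper form: A/B · C(k+1)/C(k) with A=1, B=1, C=k**2 + 7*k/3 + 1/2.
Key eq: (1)·f(k+1) = (1)·f(k) + (k**2 + 7*k/3 + 1/2).
Degrees (0,0,2) ⇒ d ≤ 3.
Coefficient equations give f(k) = k*(2*k**2 + 4*k - 3)/6.
Get s_k = R·t_k = k*(2*k**2 + 4*k - 3) with R(k) = B(k−1)f(k)/C(k) = k*(2*k**2 + 4*k - 3)/(6*k**2 + 14*k + 3).
Check: Δs_k = 6*k**2 + 14*k + 3. ✓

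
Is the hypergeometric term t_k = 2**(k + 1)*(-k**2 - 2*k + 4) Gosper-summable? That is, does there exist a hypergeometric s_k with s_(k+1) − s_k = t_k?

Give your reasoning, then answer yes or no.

Yes. s_k = 2**(k + 1)*(-k**2 + 2*k + 2).

Compute t_(k+1)/t_k: get 2*(k**2 + 4*k - 1)/(k**2 + 2*k - 4).
A = 2, B = 1, C = k**2 + 2*k - 4.
f must satisfy (2)·f(k+1) − (1)·f(k) = k**2 + 2*k - 4.
d = 2 from the (0,0,2) case.
Solve for f: f(k) = k**2 - 2*k - 2 (degree 2 ≤ 2).
R(k) = B(k−1)·f(k)/C(k) = (k**2 - 2*k - 2)/(k**2 + 2*k - 4); s_k = R·t_k = 2**(k + 1)*(-k**2 + 2*k + 2).
Check: Δs_k = 2**(k + 1)*(-k**2 - 2*k + 4). ✓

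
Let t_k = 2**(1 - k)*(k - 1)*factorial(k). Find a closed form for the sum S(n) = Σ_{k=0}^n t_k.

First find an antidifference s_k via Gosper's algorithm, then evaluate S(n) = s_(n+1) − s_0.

S(n) = 2**(1 - n)*(-2**(n + 1) + n*factorial(n) + factorial(n))

Ratio r(k) = k*(k + 1)/(2*(k - 1)).
Normal form (A,B,C) = (k/2 + 1/2, 1, k - 1).
Key eq: (k/2 + 1/2)·f(k+1) = (1)·f(k) + (k - 1).
Degrees (1,0,1) ⇒ d ≤ 0.
Solve for f: f(k) = 2 (degree 0 ≤ 0).
Then R = B(k−1)f/C = 2/(k - 1), so s_k = R(k)·t_k = 2**(2 - k)*factorial(k).
Verify: 2**(1 - k)*(k - 1)*factorial(k) matches t_k.
Telescope: S(n) = s_(n+1) − s_(0) = 2**(1 - n)*factorial(n + 1) − (4) = 2**(1 - n)*(-2**(n + 1) + n*factorial(n) + factorial(n)).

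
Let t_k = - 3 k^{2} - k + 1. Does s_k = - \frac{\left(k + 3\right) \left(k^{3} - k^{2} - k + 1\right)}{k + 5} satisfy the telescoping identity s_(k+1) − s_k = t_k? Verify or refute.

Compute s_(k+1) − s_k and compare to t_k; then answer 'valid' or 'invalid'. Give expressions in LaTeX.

s_(k+1) = k**2*(-k**2 - 6*k - 8)/(k + 6)
s_(k+1) − s_k = 3*(-k**4 - 10*k**3 - 22*k**2 - 3*k + 6)/(k**2 + 11*k + 30)
(s_(k+1) − s_k) − t_k = 2*(2*k**3 + 17*k**2 + 5*k - 6)/(k**2 + 11*k + 30)

Invalid: residual \frac{2 \left(2 k^{3} + 17 k^{2} + 5 k - 6\right)}{k^{2} + 11 k + 30} ≠ 0.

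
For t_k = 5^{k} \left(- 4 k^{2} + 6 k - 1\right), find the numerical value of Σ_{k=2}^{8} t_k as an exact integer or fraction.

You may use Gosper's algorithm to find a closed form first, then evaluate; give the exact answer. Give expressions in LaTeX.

Σ = -95703125

Step 1: r(k) = 5*(4*k**2 + 2*k - 1)/(4*k**2 - 6*k + 1).
Take A(k)=5, B(k)=1, C(k)=k**2 - 3*k/2 + 1/4.
f must satisfy (5)·f(k+1) − (1)·f(k) = k**2 - 3*k/2 + 1/4.
From deg A=0, deg B=0, deg C=2: d=2.
Coefficient equations give f(k) = (k - 2)**2/4.
Certificate R = B(k−1)f/C = (k - 2)**2/(4*k**2 - 6*k + 1) gives s_k = 5**k*(-k**2 + 4*k - 4).
Δs = 5**k*(-4*k**2 + 6*k - 1), as required.
Telescoping: Σ = s_(9) − s_(2) = -95703125 − (0) = -95703125.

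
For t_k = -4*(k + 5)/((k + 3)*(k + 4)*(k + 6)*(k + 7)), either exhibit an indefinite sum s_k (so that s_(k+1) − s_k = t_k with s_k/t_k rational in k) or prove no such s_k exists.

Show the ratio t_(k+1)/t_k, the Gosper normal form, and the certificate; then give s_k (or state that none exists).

s_k = k*(-k - 9)/(9*(k**2 + 9*k + 18))

Step 1: r(k) = (k + 3)*(k + 6)**2/((k + 5)**2*(k + 8)).
A = k + 3, B = k + 8, C = k**2 + 10*k + 25.
Need (k + 3)·f(k+1) − (k + 7)·f(k) = k**2 + 10*k + 25.
d = 4 from the (1,1,2) case.
Solve for f: f(k) = k*(k + 4)*(k + 5)*(k + 9)/36 (degree 4 ≤ 4).
Get s_k = R·t_k = k*(-k - 9)/(9*(k**2 + 9*k + 18)) with R(k) = B(k−1)f(k)/C(k) = k*(k + 4)*(k + 7)*(k + 9)/(36*(k + 5)).
Check: Δs_k = 4*(-k - 5)/(k**4 + 20*k**3 + 145*k**2 + 450*k + 504). ✓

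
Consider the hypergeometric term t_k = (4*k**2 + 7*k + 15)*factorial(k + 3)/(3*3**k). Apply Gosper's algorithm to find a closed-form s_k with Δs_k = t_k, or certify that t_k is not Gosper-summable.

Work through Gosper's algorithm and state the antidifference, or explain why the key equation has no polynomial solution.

s_k = (4*k - 1)*factorial(k + 3)/3**k

The ratio is (k + 4)*(7*k + 4*(k + 1)**2 + 22)/(3*(4*k**2 + 7*k + 15)).
So A=k/3 + 4/3 and B=1, with C=k**2 + 7*k/4 + 15/4.
Solve (k/3 + 4/3)·f(k+1) − (1)·f(k) = k**2 + 7*k/4 + 15/4.
Bound: deg f ≤ 1.
Match coefficients ⇒ f(k) = 3*(4*k - 1)/4.
So s_k = (B(k−1)f/C)·t_k = (3*(4*k - 1)/(4*k**2 + 7*k + 15))·t_k = (4*k - 1)*factorial(k + 3)/3**k.
Check: Δs_k = (4*k**2 + 7*k + 15)*factorial(k + 3)/(3*3**k). ✓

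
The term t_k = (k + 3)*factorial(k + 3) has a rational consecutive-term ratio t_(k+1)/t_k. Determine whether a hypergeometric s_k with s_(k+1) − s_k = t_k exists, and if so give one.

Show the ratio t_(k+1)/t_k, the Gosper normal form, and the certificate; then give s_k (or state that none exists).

s_k = factorial(k + 3)

Step 1: r(k) = (k + 4)**2/(k + 3).
So A=k + 4 and B=1, with C=k + 3.
Key eq: (k + 4)·f(k+1) = (1)·f(k) + (k + 3).
From deg A=1, deg B=0, deg C=1: d=0.
Match coefficients ⇒ f(k) = 1.
Get s_k = R·t_k = factorial(k + 3) with R(k) = B(k−1)f(k)/C(k) = 1/(k + 3).
Verify: (k + 3)*factorial(k + 3) matches t_k.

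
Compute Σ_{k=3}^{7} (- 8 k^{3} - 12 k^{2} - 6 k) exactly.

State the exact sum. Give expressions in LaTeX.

Σ = -7970

t_(k+1)/t_k = (4*k**3 + 18*k**2 + 27*k + 13)/(k*(4*k**2 + 6*k + 3)).
So A=1 and B=1, with C=k**3 + 3*k**2/2 + 3*k/4.
Key eq: (1)·f(k+1) = (1)·f(k) + (k**3 + 3*k**2/2 + 3*k/4).
deg f ≤ 4 (via 0,0,3).
Solving with deg f ≤ 4: f(k) = k*(k - 1)*(2*k**2 + 2*k + 1)/8.
Then R = B(k−1)f/C = (k - 1)*(2*k**2 + 2*k + 1)/(2*(4*k**2 + 6*k + 3)), so s_k = R(k)·t_k = k*(-2*k**3 + k + 1).
Verify: 2*k*(-4*k**2 - 6*k - 3) matches t_k.
Σ_(k=3)^(7) t_k = s_(8) − s_(3) = -8120 − (-150) = -7970.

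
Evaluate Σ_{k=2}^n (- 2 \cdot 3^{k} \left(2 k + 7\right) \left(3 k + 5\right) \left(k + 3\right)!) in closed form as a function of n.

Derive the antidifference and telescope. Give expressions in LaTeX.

t_(k+1)/t_k = 3*(k + 4)*(2*k + 9)*(3*k + 8)/((2*k + 7)*(3*k + 5)).
Gosper form: A/B · C(k+1)/C(k) with A=3*k + 12, B=1, C=k**2 + 31*k/6 + 35/6.
Need (3*k + 12)·f(k+1) − (1)·f(k) = k**2 + 31*k/6 + 35/6.
From deg A=1, deg B=0, deg C=2: d=1.
Coefficient equations give f(k) = (2*k + 1)/6.
R(k) = B(k−1)·f(k)/C(k) = (2*k + 1)/((2*k + 7)*(3*k + 5)); s_k = R·t_k = -2*3**k*(2*k + 1)*factorial(k + 3).
Verify: -2*3**k*(2*k + 7)*(3*k + 5)*factorial(k + 3) matches t_k.
s_(n+1) = -6*3**n*(2*n + 3)*factorial(n + 4) and s_(2) = -10800, so S(n) = -12*3**n*n*factorial(n + 4) - 18*3**n*factorial(n + 4) + 10800.

S(n) = - 12 \cdot 3^{n} n \left(n + 4\right)! - 18 \cdot 3^{n} \left(n + 4\right)! + 10800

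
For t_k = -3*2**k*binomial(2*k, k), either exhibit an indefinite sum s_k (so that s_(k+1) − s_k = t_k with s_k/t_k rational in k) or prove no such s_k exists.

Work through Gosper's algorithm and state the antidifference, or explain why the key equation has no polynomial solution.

The ratio is 4*(2*k + 1)/(k + 1).
Take A(k)=8*k + 4, B(k)=k + 1, C(k)=1.
Key eq: (8*k + 4)·f(k+1) = (k)·f(k) + (1).
From deg A=1, deg B=1, deg C=0: d=-1.
Negative degree bound (-1): no f exists, t_k not Gosper-summable.

not Gosper-summable; s_k does not exist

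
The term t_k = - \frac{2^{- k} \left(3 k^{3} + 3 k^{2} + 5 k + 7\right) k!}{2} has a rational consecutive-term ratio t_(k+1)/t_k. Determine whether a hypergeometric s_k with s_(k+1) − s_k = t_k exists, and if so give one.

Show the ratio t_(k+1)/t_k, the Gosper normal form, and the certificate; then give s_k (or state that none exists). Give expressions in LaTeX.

t_(k+1)/t_k = (3*k**4 + 15*k**3 + 32*k**2 + 38*k + 18)/(2*(3*k**3 + 3*k**2 + 5*k + 7)).
Gosper form: A/B · C(k+1)/C(k) with A=k/2 + 1/2, B=1, C=k**3 + k**2 + 5*k/3 + 7/3.
f must satisfy (k/2 + 1/2)·f(k+1) − (1)·f(k) = k**3 + k**2 + 5*k/3 + 7/3.
From deg A=1, deg B=0, deg C=3: d=2.
Match coefficients ⇒ f(k) = 2*(3*k**2 - 4)/3.
So s_k = (B(k−1)f/C)·t_k = (2*(3*k**2 - 4)/(3*k**3 + 3*k**2 + 5*k + 7))·t_k = -(3*k**2 - 4)*factorial(k)/2**k.
s_(k+1) − s_k = -(3*k**3 + 3*k**2 + 5*k + 7)*factorial(k)/(2*2**k) = t_k.

s_k = - 2^{- k} \left(3 k^{2} - 4\right) k!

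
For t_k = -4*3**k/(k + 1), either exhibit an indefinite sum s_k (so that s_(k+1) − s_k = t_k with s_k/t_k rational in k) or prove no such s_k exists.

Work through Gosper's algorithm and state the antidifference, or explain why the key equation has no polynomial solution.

Ratio r(k) = 3*(k + 1)/(k + 2).
Gosper form: A/B · C(k+1)/C(k) with A=3*k + 3, B=k + 2, C=1.
Need (3*k + 3)·f(k+1) − (k + 1)·f(k) = 1.
From deg A=1, deg B=1, deg C=0: d=-1.
d = -1 < 0 ⇒ no nonzero polynomial f; not summable.

no hypergeometric antidifference exists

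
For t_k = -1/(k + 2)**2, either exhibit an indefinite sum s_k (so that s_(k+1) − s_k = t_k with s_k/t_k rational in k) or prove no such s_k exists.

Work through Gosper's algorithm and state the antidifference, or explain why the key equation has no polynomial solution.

none — t_k is not Gosper-summable

Ratio r(k) = (k + 2)**2/(k + 3)**2.
So A=k**2 + 4*k + 4 and B=k**2 + 6*k + 9, with C=1.
Set up (k**2 + 4*k + 4)·f(k+1) − (k**2 + 4*k + 4)·f(k) − (1) = 0.
deg f ≤ 0 (via 2,2,0).
Put f(k) = c0: A·f(k+1) − B(k−1)·f(k) − C = -1; need -1 = 0 — inconsistent ⇒ no f, not summable.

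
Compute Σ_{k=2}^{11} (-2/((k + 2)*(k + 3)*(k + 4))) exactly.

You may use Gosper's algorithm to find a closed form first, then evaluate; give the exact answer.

Σ = -19/420

Step 1: r(k) = (k + 2)/(k + 5).
So A=k + 2 and B=k + 5, with C=1.
Key eq: (k + 2)·f(k+1) = (k + 4)·f(k) + (1).
Bound: deg f ≤ 2.
A polynomial solution: f(k) = k*(k + 5)/12.
Get s_k = R·t_k = k*(-k - 5)/(6*(k + 2)*(k + 3)) with R(k) = B(k−1)f(k)/C(k) = k*(k + 4)*(k + 5)/12.
Δs = -2/(k**3 + 9*k**2 + 26*k + 24), as required.
Σ_(k=2)^(11) t_k = s_(12) − s_(2) = -17/105 − (-7/60) = -19/420.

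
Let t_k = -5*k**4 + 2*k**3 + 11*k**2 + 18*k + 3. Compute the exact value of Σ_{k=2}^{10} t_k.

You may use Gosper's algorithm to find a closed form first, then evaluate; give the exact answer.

Σ = -115389

The ratio is (5*k**4 + 18*k**3 + 13*k**2 - 26*k - 29)/(5*k**4 - 2*k**3 - 11*k**2 - 18*k - 3).
So A=1 and B=1, with C=k**4 - 2*k**3/5 - 11*k**2/5 - 18*k/5 - 3/5.
Need (1)·f(k+1) − (1)·f(k) = k**4 - 2*k**3/5 - 11*k**2/5 - 18*k/5 - 3/5.
From deg A=0, deg B=0, deg C=4: d=5.
Match coefficients ⇒ f(k) = k*(k**4 - 3*k**3 - k**2 - 4*k + 4)/5.
Then R = B(k−1)f/C = k*(k**4 - 3*k**3 - k**2 - 4*k + 4)/(5*k**4 - 2*k**3 - 11*k**2 - 18*k - 3), so s_k = R(k)·t_k = k*(-k**4 + 3*k**3 + k**2 + 4*k - 4).
s_(k+1) − s_k = -5*k**4 + 2*k**3 + 11*k**2 + 18*k + 3 = t_k.
Telescoping: Σ = s_(11) − s_(2) = -115357 − (32) = -115389.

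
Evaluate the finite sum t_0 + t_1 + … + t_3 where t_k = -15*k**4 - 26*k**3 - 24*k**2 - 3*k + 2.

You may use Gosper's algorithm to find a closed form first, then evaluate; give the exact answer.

Σ = -2752

The ratio is (15*k**4 + 86*k**3 + 192*k**2 + 189*k + 66)/(15*k**4 + 26*k**3 + 24*k**2 + 3*k - 2).
Factor: A=1; B=1; C=k**4 + 26*k**3/15 + 8*k**2/5 + k/5 - 2/15.
Key eq: (1)·f(k+1) = (1)·f(k) + (k**4 + 26*k**3/15 + 8*k**2/5 + k/5 - 2/15).
Bound: deg f ≤ 5.
Match coefficients ⇒ f(k) = k**2*(3*k**3 - k**2 - 4)/15.
Then R = B(k−1)f/C = k**2*(3*k**3 - k**2 - 4)/(15*k**4 + 26*k**3 + 24*k**2 + 3*k - 2), so s_k = R(k)·t_k = k**2*(-3*k**3 + k**2 + 4).
Verify: -15*k**4 - 26*k**3 - 24*k**2 - 3*k + 2 matches t_k.
Evaluate s at k=4 and k=0: -2752 and 0; difference -2752.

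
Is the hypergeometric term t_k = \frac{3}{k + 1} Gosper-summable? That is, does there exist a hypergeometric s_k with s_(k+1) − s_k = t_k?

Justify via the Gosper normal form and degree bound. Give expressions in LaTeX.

No — key equation has no polynomial f.

Compute t_(k+1)/t_k: get (k + 1)/(k + 2).
A = k + 1, B = k + 2, C = 1.
Key eq: (k + 1)·f(k+1) = (k + 1)·f(k) + (1).
From deg A=1, deg B=1, deg C=0: d=0.
f = c0 ⇒ A·f(k+1) − B(k−1)·f(k) − C = -1. The system {-1 = 0} is inconsistent; no antidifference.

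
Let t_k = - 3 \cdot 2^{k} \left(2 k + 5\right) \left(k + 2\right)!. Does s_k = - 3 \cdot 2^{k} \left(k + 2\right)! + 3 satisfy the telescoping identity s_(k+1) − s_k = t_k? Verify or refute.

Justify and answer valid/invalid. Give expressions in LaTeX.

Valid — Δs_k = t_k.

s_(k+1) = -3*2**(k + 1)*factorial(k + 3) + 3
s_(k+1) − s_k = -3*2**k*(2*k + 5)*factorial(k + 2)
(s_(k+1) − s_k) − t_k = 0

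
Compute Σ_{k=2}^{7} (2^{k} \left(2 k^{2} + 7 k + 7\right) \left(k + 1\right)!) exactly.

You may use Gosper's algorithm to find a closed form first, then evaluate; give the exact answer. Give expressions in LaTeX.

Σ = 836075448

r(k) = 2*(2*k**3 + 15*k**2 + 38*k + 32)/(2*k**2 + 7*k + 7) after simplifying.
Gosper form: A/B · C(k+1)/C(k) with A=2*k + 4, B=1, C=k**2 + 7*k/2 + 7/2.
f must satisfy (2*k + 4)·f(k+1) − (1)·f(k) = k**2 + 7*k/2 + 7/2.
From deg A=1, deg B=0, deg C=2: d=1.
Match coefficients ⇒ f(k) = (k + 1)/2.
So s_k = (B(k−1)f/C)·t_k = ((k + 1)/(2*k**2 + 7*k + 7))·t_k = 2**k*(k + 1)*factorial(k + 1).
s_(k+1) − s_k = 2**k*(2*k**2 + 7*k + 7)*factorial(k + 1) = t_k.
Evaluate s at k=8 and k=2: 836075520 and 72; difference 836075448.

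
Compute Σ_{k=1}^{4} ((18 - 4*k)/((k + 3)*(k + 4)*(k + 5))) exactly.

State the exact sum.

The ratio is (k + 3)*(2*k - 7)/((k + 6)*(2*k - 9)).
Factor: A=k + 3; B=k + 6; C=k - 9/2.
Solve (k + 3)·f(k+1) − (k + 5)·f(k) = k - 9/2.
deg f ≤ 2 (via 1,1,1).
Solve for f: f(k) = -k*(k + 23)/16 (degree 2 ≤ 2).
R(k) = B(k−1)·f(k)/C(k) = -k*(k + 5)*(k + 23)/(8*(2*k - 9)); s_k = R·t_k = k*(k + 23)/(4*(k + 3)*(k + 4)).
s_(k+1) − s_k = 2*(9 - 2*k)/(k**3 + 12*k**2 + 47*k + 60) = t_k.
Evaluate s at k=5 and k=1: 35/72 and 3/10; difference 67/360.

Σ = 67/360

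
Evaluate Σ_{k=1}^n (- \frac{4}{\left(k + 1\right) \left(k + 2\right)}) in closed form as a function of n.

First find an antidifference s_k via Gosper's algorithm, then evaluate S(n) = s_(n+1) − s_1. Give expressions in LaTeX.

t_(k+1)/t_k = (k + 1)/(k + 3).
So A=k + 1 and B=k + 3, with C=1.
Key eq: (k + 1)·f(k+1) = (k + 2)·f(k) + (1).
deg f ≤ 1 (via 1,1,0).
A polynomial solution: f(k) = k.
Certificate R = B(k−1)f/C = k*(k + 2) gives s_k = -4*k/(k + 1).
Δs = -4/(k**2 + 3*k + 2), as required.
Σ_(k=1)^n t_k = s_(n+1) − s_(1) = (4*(-n - 1)/(n + 2)) − (-2), i.e. -2*n/(n + 2).

S(n) = - \frac{2 n}{n + 2}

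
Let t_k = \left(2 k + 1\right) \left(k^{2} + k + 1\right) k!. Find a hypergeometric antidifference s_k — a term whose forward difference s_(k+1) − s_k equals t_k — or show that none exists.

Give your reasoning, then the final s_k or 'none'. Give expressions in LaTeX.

s_k = \left(2 k^{2} - k - 2\right) k!

r(k) = (k + 1)*(2*k + 3)*(k + (k + 1)**2 + 2)/((2*k + 1)*(k**2 + k + 1)) after simplifying.
Take A(k)=k + 1, B(k)=1, C(k)=k**3 + 3*k**2/2 + 3*k/2 + 1/2.
f must satisfy (k + 1)·f(k+1) − (1)·f(k) = k**3 + 3*k**2/2 + 3*k/2 + 1/2.
d = 2 from the (1,0,3) case.
Solve for f: f(k) = (2*k**2 - k - 2)/2 (degree 2 ≤ 2).
So s_k = (B(k−1)f/C)·t_k = ((2*k**2 - k - 2)/((2*k + 1)*(k**2 + k + 1)))·t_k = (2*k**2 - k - 2)*factorial(k).
s_(k+1) − s_k = (2*k + 1)*(k**2 + k + 1)*factorial(k) = t_k.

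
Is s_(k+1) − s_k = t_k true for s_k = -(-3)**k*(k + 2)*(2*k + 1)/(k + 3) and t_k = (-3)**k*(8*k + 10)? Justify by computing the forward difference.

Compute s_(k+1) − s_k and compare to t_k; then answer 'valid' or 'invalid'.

s_(k+1) = 3*(-3)**k*(k + 3)*(2*k + 3)/(k + 4)
s_(k+1) − s_k = (-3)**k*(8*k**3 + 58*k**2 + 130*k + 89)/(k**2 + 7*k + 12)
(s_(k+1) − s_k) − t_k = (-3)**k*(-8*k**2 - 36*k - 31)/(k**2 + 7*k + 12)

Invalid: residual (-3)**k*(-8*k**2 - 36*k - 31)/(k**2 + 7*k + 12) ≠ 0.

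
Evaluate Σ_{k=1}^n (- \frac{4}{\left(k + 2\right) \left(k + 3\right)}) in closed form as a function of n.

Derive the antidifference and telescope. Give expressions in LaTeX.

Step 1: r(k) = (k + 2)/(k + 4).
So A=k + 2 and B=k + 4, with C=1.
Set up (k + 2)·f(k+1) − (k + 3)·f(k) − (1) = 0.
deg f ≤ 1 (via 1,1,0).
Solving with deg f ≤ 1: f(k) = k/2.
Get s_k = R·t_k = -2*k/(k + 2) with R(k) = B(k−1)f(k)/C(k) = k*(k + 3)/2.
s_(k+1) − s_k = -4/(k**2 + 5*k + 6) = t_k.
Evaluate: s_(n+1) = 2*(-n - 1)/(n + 3); subtract s_(1) = -2/3 ⇒ S(n) = -4*n/(3*n + 9).

S(n) = - \frac{4 n}{3 n + 9}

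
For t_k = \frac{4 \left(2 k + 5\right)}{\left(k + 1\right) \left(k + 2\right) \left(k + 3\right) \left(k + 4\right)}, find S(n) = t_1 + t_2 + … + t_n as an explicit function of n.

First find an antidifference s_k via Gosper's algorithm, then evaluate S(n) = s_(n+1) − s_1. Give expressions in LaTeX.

Step 1: r(k) = (k + 1)*(2*k + 7)/((k + 5)*(2*k + 5)).
Gosper form: A/B · C(k+1)/C(k) with A=k + 1, B=k + 5, C=k + 5/2.
f must satisfy (k + 1)·f(k+1) − (k + 4)·f(k) = k + 5/2.
d = 3 from the (1,1,1) case.
Solving with deg f ≤ 3: f(k) = k*(k + 2)*(k + 4)/6.
R(k) = B(k−1)·f(k)/C(k) = k*(k + 2)*(k + 4)**2/(3*(2*k + 5)); s_k = R·t_k = 4*k*(k + 4)/(3*(k**2 + 4*k + 3)).
Δs = 4*(2*k + 5)/(k**4 + 10*k**3 + 35*k**2 + 50*k + 24), as required.
Telescope: S(n) = s_(n+1) − s_(1) = 4*(n**2 + 6*n + 5)/(3*(n**2 + 6*n + 8)) − (5/6) = n*(n + 6)/(2*(n**2 + 6*n + 8)).

S(n) = \frac{n \left(n + 6\right)}{2 \left(n^{2} + 6 n + 8\right)}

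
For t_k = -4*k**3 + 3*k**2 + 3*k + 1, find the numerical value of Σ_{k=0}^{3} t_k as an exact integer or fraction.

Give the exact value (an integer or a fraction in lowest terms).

Σ = -80

Ratio r(k) = (4*k**3 + 9*k**2 + 3*k - 3)/(4*k**3 - 3*k**2 - 3*k - 1).
Take A(k)=1, B(k)=1, C(k)=k**3 - 3*k**2/4 - 3*k/4 - 1/4.
Solve (1)·f(k+1) − (1)·f(k) = k**3 - 3*k**2/4 - 3*k/4 - 1/4.
Degrees (0,0,3) ⇒ d ≤ 4.
Solve for f: f(k) = k**2*(k**2 - 3*k + 1)/4 (degree 4 ≤ 4).
So s_k = (B(k−1)f/C)·t_k = (k**2*(k**2 - 3*k + 1)/(4*k**3 - 3*k**2 - 3*k - 1))·t_k = k**2*(-k**2 + 3*k - 1).
Verify: -4*k**3 + 3*k**2 + 3*k + 1 matches t_k.
Evaluate s at k=4 and k=0: -80 and 0; difference -80.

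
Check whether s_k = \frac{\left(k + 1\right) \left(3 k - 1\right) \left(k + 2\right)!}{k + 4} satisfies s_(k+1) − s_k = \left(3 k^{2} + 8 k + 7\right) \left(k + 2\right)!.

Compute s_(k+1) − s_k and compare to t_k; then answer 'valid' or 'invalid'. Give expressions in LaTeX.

s_(k+1) = (k + 2)*(3*k + 2)*factorial(k + 3)/(k + 5)
s_(k+1) − s_k = (3*k**4 + 26*k**3 + 79*k**2 + 115*k + 53)*factorial(k + 2)/((k + 4)*(k + 5))
(s_(k+1) − s_k) − t_k = -3*(3*k**3 + 20*k**2 + 36*k + 29)*factorial(k + 2)/((k + 4)*(k + 5))

Invalid: residual - \frac{3 \left(3 k^{3} + 20 k^{2} + 36 k + 29\right) \left(k + 2\right)!}{\left(k + 4\right) \left(k + 5\right)} ≠ 0.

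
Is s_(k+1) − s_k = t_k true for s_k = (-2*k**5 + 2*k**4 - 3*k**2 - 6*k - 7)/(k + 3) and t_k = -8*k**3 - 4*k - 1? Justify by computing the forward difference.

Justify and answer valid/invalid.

Invalid: residual 4*(3*k**4 + 14*k**3 + 7*k - 2)/(k**2 + 7*k + 12) ≠ 0.

s_(k+1) = (-6*k - 2*(k + 1)**5 + 2*(k + 1)**4 - 3*(k + 1)**2 - 13)/(k + 4)
s_(k+1) − s_k = (-8*k**5 - 44*k**4 - 44*k**3 - 29*k**2 - 27*k - 20)/(k**2 + 7*k + 12)
(s_(k+1) − s_k) − t_k = 4*(3*k**4 + 14*k**3 + 7*k - 2)/(k**2 + 7*k + 12)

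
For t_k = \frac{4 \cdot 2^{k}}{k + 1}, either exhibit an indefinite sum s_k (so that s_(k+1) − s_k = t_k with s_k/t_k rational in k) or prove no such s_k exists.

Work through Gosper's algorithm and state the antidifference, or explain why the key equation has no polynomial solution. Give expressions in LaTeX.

Step 1: r(k) = 2*(k + 1)/(k + 2).
Gosper form: A/B · C(k+1)/C(k) with A=2*k + 2, B=k + 2, C=1.
Need (2*k + 2)·f(k+1) − (k + 1)·f(k) = 1.
Degrees (1,1,0) ⇒ d ≤ -1.
deg f ≤ -1 is impossible — no certificate.

not Gosper-summable; s_k does not exist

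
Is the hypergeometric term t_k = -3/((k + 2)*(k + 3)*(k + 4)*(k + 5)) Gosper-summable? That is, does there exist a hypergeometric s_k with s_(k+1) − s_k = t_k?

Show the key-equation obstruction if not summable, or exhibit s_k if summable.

Yes. s_k = k*(-k**2 - 9*k - 26)/(24*(k + 2)*(k + 3)*(k + 4)).

r(k) = (k + 2)/(k + 6) after simplifying.
A = k + 2, B = k + 6, C = 1.
Solve (k + 2)·f(k+1) − (k + 5)·f(k) = 1.
Degrees (1,1,0) ⇒ d ≤ 3.
Solving with deg f ≤ 3: f(k) = k*(k**2 + 9*k + 26)/72.
R(k) = B(k−1)·f(k)/C(k) = k*(k + 5)*(k**2 + 9*k + 26)/72; s_k = R·t_k = k*(-k**2 - 9*k - 26)/(24*(k + 2)*(k + 3)*(k + 4)).
Verify: -3/(k**4 + 14*k**3 + 71*k**2 + 154*k + 120) matches t_k.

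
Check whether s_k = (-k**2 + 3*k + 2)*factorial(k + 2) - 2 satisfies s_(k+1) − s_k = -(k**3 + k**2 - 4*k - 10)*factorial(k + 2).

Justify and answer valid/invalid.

s_(k+1) = (3*k - (k + 1)**2 + 5)*factorial(k + 3) - 2
s_(k+1) − s_k = -(k**3 + k**2 - 4*k - 10)*factorial(k + 2)
(s_(k+1) − s_k) − t_k = 0

valid; difference matches t_k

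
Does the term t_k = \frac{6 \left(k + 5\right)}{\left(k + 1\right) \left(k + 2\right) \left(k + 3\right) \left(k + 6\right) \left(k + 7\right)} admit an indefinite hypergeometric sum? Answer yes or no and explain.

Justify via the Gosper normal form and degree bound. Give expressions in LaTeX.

Yes. s_k = \frac{k \left(k^{2} + 9 k + 20\right)}{6 \left(k^{3} + 9 k^{2} + 20 k + 12\right)}.

Ratio r(k) = (k + 1)*(k + 6)**2/((k + 4)*(k + 5)*(k + 8)).
Take A(k)=k + 1, B(k)=k + 8, C(k)=k**3 + 14*k**2 + 65*k + 100.
Solve (k + 1)·f(k+1) − (k + 7)·f(k) = k**3 + 14*k**2 + 65*k + 100.
Bound: deg f ≤ 6.
A polynomial solution: f(k) = k*(k + 3)*(k + 4)**2*(k + 5)**2/36.
R(k) = B(k−1)·f(k)/C(k) = k*(k + 3)*(k + 4)*(k + 7)/36; s_k = R·t_k = k*(k**2 + 9*k + 20)/(6*(k**3 + 9*k**2 + 20*k + 12)).
Check: Δs_k = 6*(k + 5)/(k**5 + 19*k**4 + 131*k**3 + 401*k**2 + 540*k + 252). ✓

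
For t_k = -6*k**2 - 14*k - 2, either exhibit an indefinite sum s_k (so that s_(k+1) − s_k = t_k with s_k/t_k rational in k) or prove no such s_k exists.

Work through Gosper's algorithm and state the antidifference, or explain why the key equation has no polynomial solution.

s_k = 2*k*(-k**2 - 2*k + 2)

r(k) = (3*k**2 + 13*k + 11)/(3*k**2 + 7*k + 1) after simplifying.
Factor: A=1; B=1; C=k**2 + 7*k/3 + 1/3.
Need (1)·f(k+1) − (1)·f(k) = k**2 + 7*k/3 + 1/3.
From deg A=0, deg B=0, deg C=2: d=3.
A polynomial solution: f(k) = k*(k**2 + 2*k - 2)/3.
Get s_k = R·t_k = 2*k*(-k**2 - 2*k + 2) with R(k) = B(k−1)f(k)/C(k) = k*(k**2 + 2*k - 2)/(3*k**2 + 7*k + 1).
s_(k+1) − s_k = -6*k**2 - 14*k - 2 = t_k.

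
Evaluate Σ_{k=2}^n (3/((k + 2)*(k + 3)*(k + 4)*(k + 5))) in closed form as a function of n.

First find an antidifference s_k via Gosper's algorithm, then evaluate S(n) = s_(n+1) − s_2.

The ratio is (k + 2)/(k + 6).
A = k + 2, B = k + 6, C = 1.
f must satisfy (k + 2)·f(k+1) − (k + 5)·f(k) = 1.
Bound: deg f ≤ 3.
A polynomial solution: f(k) = k*(k**2 + 9*k + 26)/72.
Get s_k = R·t_k = k*(k**2 + 9*k + 26)/(24*(k + 2)*(k + 3)*(k + 4)) with R(k) = B(k−1)f(k)/C(k) = k*(k + 5)*(k**2 + 9*k + 26)/72.
s_(k+1) − s_k = 3/(k**4 + 14*k**3 + 71*k**2 + 154*k + 120) = t_k.
Σ_(k=2)^n t_k = s_(n+1) − s_(2) = ((n**3 + 12*n**2 + 47*n + 36)/(24*(n**3 + 12*n**2 + 47*n + 60))) − (1/30), i.e. (n**3 + 12*n**2 + 47*n - 60)/(120*(n**3 + 12*n**2 + 47*n + 60)).

S(n) = (n**3 + 12*n**2 + 47*n - 60)/(120*(n**3 + 12*n**2 + 47*n + 60))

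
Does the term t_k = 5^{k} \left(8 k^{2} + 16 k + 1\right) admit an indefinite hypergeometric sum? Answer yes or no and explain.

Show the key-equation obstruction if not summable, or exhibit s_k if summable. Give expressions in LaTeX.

r(k) = 5*(8*k**2 + 32*k + 25)/(8*k**2 + 16*k + 1) after simplifying.
A = 5, B = 1, C = k**2 + 2*k + 1/8.
f must satisfy (5)·f(k+1) − (1)·f(k) = k**2 + 2*k + 1/8.
Bound: deg f ≤ 2.
Solving with deg f ≤ 2: f(k) = (k - 1)*(2*k + 1)/8.
Certificate R = B(k−1)f/C = (k - 1)*(2*k + 1)/(8*k**2 + 16*k + 1) gives s_k = 5**k*(2*k**2 - k - 1).
s_(k+1) − s_k = 5**k*(8*k**2 + 16*k + 1) = t_k.

Yes. s_k = 5^{k} \left(2 k^{2} - k - 1\right).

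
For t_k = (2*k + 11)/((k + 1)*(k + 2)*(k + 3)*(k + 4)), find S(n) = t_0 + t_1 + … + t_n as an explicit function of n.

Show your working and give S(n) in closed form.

S(n) = (2*n**3 + 18*n**2 + 49*n + 33)/(3*(n**3 + 9*n**2 + 26*n + 24))

t_(k+1)/t_k = (k + 1)*(2*k + 13)/((k + 5)*(2*k + 11)).
Factor: A=k + 1; B=k + 5; C=k + 11/2.
Set up (k + 1)·f(k+1) − (k + 4)·f(k) − (k + 11/2) = 0.
deg f ≤ 3 (via 1,1,1).
Solve for f: f(k) = k*(2*k**2 + 12*k + 19)/6 (degree 3 ≤ 3).
R(k) = B(k−1)·f(k)/C(k) = k*(k + 4)*(2*k**2 + 12*k + 19)/(3*(2*k + 11)); s_k = R·t_k = k*(2*k**2 + 12*k + 19)/(3*(k + 1)*(k + 2)*(k + 3)).
Check: Δs_k = (2*k + 11)/(k**4 + 10*k**3 + 35*k**2 + 50*k + 24). ✓
Evaluate: s_(n+1) = (2*n**3 + 18*n**2 + 49*n + 33)/(3*(n**3 + 9*n**2 + 26*n + 24)); subtract s_(0) = 0 ⇒ S(n) = (2*n**3 + 18*n**2 + 49*n + 33)/(3*(n**3 + 9*n**2 + 26*n + 24)).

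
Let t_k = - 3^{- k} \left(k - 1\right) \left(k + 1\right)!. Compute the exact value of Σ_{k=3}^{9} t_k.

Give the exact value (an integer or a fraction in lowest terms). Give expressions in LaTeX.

Σ = -492152/243

Step 1: r(k) = k*(k + 2)/(3*(k - 1)).
Normal form (A,B,C) = (k/3 + 2/3, 1, k - 1).
Need (k/3 + 2/3)·f(k+1) − (1)·f(k) = k - 1.
From deg A=1, deg B=0, deg C=1: d=0.
Solving with deg f ≤ 0: f(k) = 3.
R(k) = B(k−1)·f(k)/C(k) = 3/(k - 1); s_k = R·t_k = -3**(1 - k)*factorial(k + 1).
s_(k+1) − s_k = -(k - 1)*factorial(k + 1)/3**k = t_k.
Evaluate s at k=10 and k=3: -492800/243 and -8/3; difference -492152/243.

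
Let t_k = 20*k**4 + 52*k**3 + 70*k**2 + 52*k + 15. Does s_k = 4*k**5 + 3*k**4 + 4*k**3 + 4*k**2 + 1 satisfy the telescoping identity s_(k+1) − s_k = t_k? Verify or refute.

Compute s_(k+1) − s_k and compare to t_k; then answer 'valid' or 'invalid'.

s_(k+1) = 4*k**5 + 23*k**4 + 56*k**3 + 74*k**2 + 52*k + 16
s_(k+1) − s_k = 20*k**4 + 52*k**3 + 70*k**2 + 52*k + 15
(s_(k+1) − s_k) − t_k = 0

valid; difference matches t_k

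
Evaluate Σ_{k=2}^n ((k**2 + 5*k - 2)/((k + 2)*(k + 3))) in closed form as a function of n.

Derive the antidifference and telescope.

r(k) = (k + 2)*(5*k + (k + 1)**2 + 3)/((k + 4)*(k**2 + 5*k - 2)) after simplifying.
A = k + 2, B = k + 4, C = k**2 + 5*k - 2.
Solve (k + 2)·f(k+1) − (k + 3)·f(k) = k**2 + 5*k - 2.
Degrees (1,1,2) ⇒ d ≤ 2.
A polynomial solution: f(k) = k*(k - 2).
Certificate R = B(k−1)f/C = k*(k - 2)*(k + 3)/(k**2 + 5*k - 2) gives s_k = k*(k - 2)/(k + 2).
Δs = (k**2 + 5*k - 2)/(k**2 + 5*k + 6), as required.
Telescope: S(n) = s_(n+1) − s_(2) = (n**2 - 1)/(n + 3) − (0) = (n**2 - 1)/(n + 3).

S(n) = (n**2 - 1)/(n + 3)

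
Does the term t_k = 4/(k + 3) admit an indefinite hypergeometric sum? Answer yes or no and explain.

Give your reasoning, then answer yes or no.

The ratio is (k + 3)/(k + 4).
Gosper form: A/B · C(k+1)/C(k) with A=k + 3, B=k + 4, C=1.
f must satisfy (k + 3)·f(k+1) − (k + 3)·f(k) = 1.
d = 0 from the (1,1,0) case.
f = c0 ⇒ A·f(k+1) − B(k−1)·f(k) − C = -1. The system {-1 = 0} is inconsistent; no antidifference.

No. Not Gosper-summable.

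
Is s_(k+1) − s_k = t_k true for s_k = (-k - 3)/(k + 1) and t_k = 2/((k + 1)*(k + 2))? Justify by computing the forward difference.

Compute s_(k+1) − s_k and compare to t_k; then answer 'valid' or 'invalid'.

Valid — Δs_k = t_k.

s_(k+1) = (-k - 4)/(k + 2)
s_(k+1) − s_k = 2/(k**2 + 3*k + 2)
(s_(k+1) − s_k) − t_k = 0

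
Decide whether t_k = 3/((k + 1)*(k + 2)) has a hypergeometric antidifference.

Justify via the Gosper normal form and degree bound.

Ratio r(k) = (k + 1)/(k + 3).
A = k + 1, B = k + 3, C = 1.
Solve (k + 1)·f(k+1) − (k + 2)·f(k) = 1.
d = 1 from the (1,1,0) case.
Coefficient equations give f(k) = k.
Get s_k = R·t_k = 3*k/(k + 1) with R(k) = B(k−1)f(k)/C(k) = k*(k + 2).
Check: Δs_k = 3/(k**2 + 3*k + 2). ✓

Yes. s_k = 3*k/(k + 1).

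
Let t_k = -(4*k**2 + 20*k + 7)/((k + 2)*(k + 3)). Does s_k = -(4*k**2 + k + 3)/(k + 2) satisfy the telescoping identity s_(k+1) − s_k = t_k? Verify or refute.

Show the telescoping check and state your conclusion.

s_(k+1) = (-k - 4*(k + 1)**2 - 4)/(k + 3)
s_(k+1) − s_k = (-4*k**2 - 20*k - 7)/(k**2 + 5*k + 6)
(s_(k+1) − s_k) − t_k = 0

valid (s_(k+1) − s_k reduces to t_k)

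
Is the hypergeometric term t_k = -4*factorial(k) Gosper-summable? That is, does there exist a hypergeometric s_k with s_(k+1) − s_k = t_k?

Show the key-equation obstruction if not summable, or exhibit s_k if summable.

Ratio r(k) = k + 1.
So A=k + 1 and B=1, with C=1.
f must satisfy (k + 1)·f(k+1) − (1)·f(k) = 1.
Degrees (1,0,0) ⇒ d ≤ -1.
Negative degree bound (-1): no f exists, t_k not Gosper-summable.

No — t_k has no hypergeometric antidifference.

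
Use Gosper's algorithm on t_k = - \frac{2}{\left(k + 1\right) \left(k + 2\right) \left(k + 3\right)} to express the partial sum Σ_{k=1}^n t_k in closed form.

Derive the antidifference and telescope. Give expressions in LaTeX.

S(n) = \frac{n \left(- n - 5\right)}{6 \left(n^{2} + 5 n + 6\right)}

The ratio is (k + 1)/(k + 4).
A = k + 1, B = k + 4, C = 1.
Need (k + 1)·f(k+1) − (k + 3)·f(k) = 1.
From deg A=1, deg B=1, deg C=0: d=2.
Match coefficients ⇒ f(k) = k*(k + 3)/4.
Certificate R = B(k−1)f/C = k*(k + 3)**2/4 gives s_k = k*(-k - 3)/(2*(k + 1)*(k + 2)).
Verify: -2/(k**3 + 6*k**2 + 11*k + 6) matches t_k.
s_(n+1) = (-n**2 - 5*n - 4)/(2*(n**2 + 5*n + 6)) and s_(1) = -1/3, so S(n) = n*(-n - 5)/(6*(n**2 + 5*n + 6)).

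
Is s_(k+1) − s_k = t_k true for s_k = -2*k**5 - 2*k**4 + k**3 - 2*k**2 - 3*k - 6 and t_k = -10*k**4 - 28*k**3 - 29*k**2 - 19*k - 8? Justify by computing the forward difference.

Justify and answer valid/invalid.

s_(k+1) = -2*k**5 - 12*k**4 - 27*k**3 - 31*k**2 - 22*k - 14
s_(k+1) − s_k = -10*k**4 - 28*k**3 - 29*k**2 - 19*k - 8
(s_(k+1) − s_k) − t_k = 0

Valid — Δs_k = t_k.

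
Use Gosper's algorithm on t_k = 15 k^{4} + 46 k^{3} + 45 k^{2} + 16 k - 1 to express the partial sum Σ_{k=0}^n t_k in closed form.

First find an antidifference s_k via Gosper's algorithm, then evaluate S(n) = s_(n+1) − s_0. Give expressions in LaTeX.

S(n) = 3 n^{5} + 19 n^{4} + 43 n^{3} + 42 n^{2} + 14 n - 1

Compute t_(k+1)/t_k: get (15*k**4 + 106*k**3 + 273*k**2 + 304*k + 121)/(15*k**4 + 46*k**3 + 45*k**2 + 16*k - 1).
Take A(k)=1, B(k)=1, C(k)=k**4 + 46*k**3/15 + 3*k**2 + 16*k/15 - 1/15.
Solve (1)·f(k+1) − (1)·f(k) = k**4 + 46*k**3/15 + 3*k**2 + 16*k/15 - 1/15.
From deg A=0, deg B=0, deg C=4: d=5.
Solve for f: f(k) = k*(3*k**4 + 4*k**3 - 3*k**2 - 3*k - 2)/15 (degree 5 ≤ 5).
So s_k = (B(k−1)f/C)·t_k = (k*(3*k**4 + 4*k**3 - 3*k**2 - 3*k - 2)/(15*k**4 + 46*k**3 + 45*k**2 + 16*k - 1))·t_k = k*(3*k**4 + 4*k**3 - 3*k**2 - 3*k - 2).
s_(k+1) − s_k = 15*k**4 + 46*k**3 + 45*k**2 + 16*k - 1 = t_k.
Evaluate: s_(n+1) = 3*n**5 + 19*n**4 + 43*n**3 + 42*n**2 + 14*n - 1; subtract s_(0) = 0 ⇒ S(n) = 3*n**5 + 19*n**4 + 43*n**3 + 42*n**2 + 14*n - 1.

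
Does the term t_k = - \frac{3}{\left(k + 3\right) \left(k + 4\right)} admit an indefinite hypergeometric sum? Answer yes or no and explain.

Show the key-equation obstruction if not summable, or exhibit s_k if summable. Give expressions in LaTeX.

Step 1: r(k) = (k + 3)/(k + 5).
So A=k + 3 and B=k + 5, with C=1.
Set up (k + 3)·f(k+1) − (k + 4)·f(k) − (1) = 0.
Degrees (1,1,0) ⇒ d ≤ 1.
Solving with deg f ≤ 1: f(k) = k/3.
Certificate R = B(k−1)f/C = k*(k + 4)/3 gives s_k = -k/(k + 3).
Δs = -3/(k**2 + 7*k + 12), as required.

Yes. s_k = - \frac{k}{k + 3}.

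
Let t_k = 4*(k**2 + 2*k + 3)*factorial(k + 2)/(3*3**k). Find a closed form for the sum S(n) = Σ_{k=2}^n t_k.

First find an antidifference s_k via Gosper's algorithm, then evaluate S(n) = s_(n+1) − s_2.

S(n) = -32 + 4*n*factorial(n + 3)/(3*3**n) + 8*factorial(n + 3)/(3*3**n)

Compute t_(k+1)/t_k: get (k + 3)*(2*k + (k + 1)**2 + 5)/(3*(k**2 + 2*k + 3)).
Factor: A=k/3 + 1; B=1; C=k**2 + 2*k + 3.
Need (k/3 + 1)·f(k+1) − (1)·f(k) = k**2 + 2*k + 3.
Degrees (1,0,2) ⇒ d ≤ 1.
Solving with deg f ≤ 1: f(k) = 3*(k + 1).
Then R = B(k−1)f/C = 3*(k + 1)/(k**2 + 2*k + 3), so s_k = R(k)·t_k = 4*(k + 1)*factorial(k + 2)/3**k.
s_(k+1) − s_k = 4*(k**2 + 2*k + 3)*factorial(k + 2)/(3*3**k) = t_k.
Telescope: S(n) = s_(n+1) − s_(2) = 4*3**(-n - 1)*(n + 2)*factorial(n + 3) − (32) = -32 + 4*n*factorial(n + 3)/(3*3**n) + 8*factorial(n + 3)/(3*3**n).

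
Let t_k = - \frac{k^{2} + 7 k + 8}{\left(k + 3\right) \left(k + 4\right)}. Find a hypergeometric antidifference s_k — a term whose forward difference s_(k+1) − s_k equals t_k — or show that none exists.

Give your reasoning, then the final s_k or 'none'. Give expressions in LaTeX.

s_k = \frac{k \left(- 3 k - 5\right)}{3 \left(k + 3\right)}

t_(k+1)/t_k = (k + 3)*(7*k + (k + 1)**2 + 15)/((k + 5)*(k**2 + 7*k + 8)).
Gosper form: A/B · C(k+1)/C(k) with A=k + 3, B=k + 5, C=k**2 + 7*k + 8.
f must satisfy (k + 3)·f(k+1) − (k + 4)·f(k) = k**2 + 7*k + 8.
d = 2 from the (1,1,2) case.
Coefficient equations give f(k) = k*(3*k + 5)/3.
Then R = B(k−1)f/C = k*(k + 4)*(3*k + 5)/(3*(k**2 + 7*k + 8)), so s_k = R(k)·t_k = k*(-3*k - 5)/(3*(k + 3)).
Verify: (-k**2 - 7*k - 8)/(k**2 + 7*k + 12) matches t_k.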